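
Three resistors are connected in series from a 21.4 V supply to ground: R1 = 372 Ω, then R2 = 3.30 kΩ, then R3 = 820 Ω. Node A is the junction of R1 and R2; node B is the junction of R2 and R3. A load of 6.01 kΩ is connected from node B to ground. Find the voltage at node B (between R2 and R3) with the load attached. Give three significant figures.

At node B, R3 is in parallel with the load: R3‖R_L = 721.6 Ω.
Below node A the resistance is R2 + (R3‖R_L) = 4022 Ω, so V_A = 21.4 × 4022/4394 = 19.59 V.
Then V_B = V_A × (R3‖R_L)/(R2 + R3‖R_L) = 19.59 × 721.6/4022 = 3.51 V.

V ≈ 3.51 V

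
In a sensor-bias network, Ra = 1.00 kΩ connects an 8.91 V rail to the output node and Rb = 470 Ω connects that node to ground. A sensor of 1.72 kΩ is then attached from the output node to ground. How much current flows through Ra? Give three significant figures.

Rb‖R_L = 369.1 Ω, so the source sees Ra + Rb‖R_L = 1369 Ω.
I = 8.91 V / 1369 Ω = 6.51 mA.

I ≈ 6.51 mA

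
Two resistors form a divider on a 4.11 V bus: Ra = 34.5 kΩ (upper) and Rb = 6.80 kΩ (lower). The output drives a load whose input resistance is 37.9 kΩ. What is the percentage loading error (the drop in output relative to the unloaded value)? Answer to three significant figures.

13.0 %

The divider's output (Thévenin) resistance is Ra‖Rb = 5.680 kΩ.
Fractional drop under load = R_th/(R_th + R_L) = 5.680 / (5.680 + 37.9) = 0.1303.
So the output falls by 13.0 %.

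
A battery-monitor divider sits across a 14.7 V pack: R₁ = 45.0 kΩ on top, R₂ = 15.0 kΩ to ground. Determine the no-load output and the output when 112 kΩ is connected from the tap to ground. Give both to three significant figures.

Unloaded: 3.67 V; loaded: 3.34 V

Open-circuit: V = 14.7 × 15.0/(45.0 + 15.0) = 3.67 V.
With the load, R₂ becomes R₂‖R_L = 13.23 kΩ, so V = 14.7 × 13.23/58.23 = 3.34 V.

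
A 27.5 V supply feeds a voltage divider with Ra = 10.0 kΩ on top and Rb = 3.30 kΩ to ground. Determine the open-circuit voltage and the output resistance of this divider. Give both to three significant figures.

V_th = 6.82 V, R_th = 2.48 kΩ

V_th is the open-circuit tap voltage: 27.5 × 3.30/(10.0 + 3.30) = 6.82 V.
With the supply zeroed, Ra and Rb appear in parallel from the tap: R_th = Ra‖Rb = (10.0 × 3.30)/13.30 = 2.48 kΩ.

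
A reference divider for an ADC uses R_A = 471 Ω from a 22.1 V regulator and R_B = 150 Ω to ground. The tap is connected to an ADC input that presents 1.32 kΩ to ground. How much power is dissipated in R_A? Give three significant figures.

P ≈ 627 mW

Total resistance from the source is R_A + (R_B‖R_L) = 605.7 Ω, so I = 22.1/605.7 Ω = 36.49 mA.
P = I²·R_A = (36.49 mA)² × 471 Ω = 627 mW.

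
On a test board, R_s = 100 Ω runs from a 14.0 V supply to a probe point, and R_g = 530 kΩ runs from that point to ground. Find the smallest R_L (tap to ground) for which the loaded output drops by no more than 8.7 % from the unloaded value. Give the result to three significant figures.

Output resistance R_th = R_s‖R_g = (100 × 530000)/530100 = 99.98 Ω.
The fractional drop is R_th/(R_th + R_L); requiring this ≤ 0.0870 gives R_L ≥ R_th(1/0.0870 − 1) = 99.98 × 10.49 = 1.05 kΩ.

R_L(min) ≈ 1.05 kΩ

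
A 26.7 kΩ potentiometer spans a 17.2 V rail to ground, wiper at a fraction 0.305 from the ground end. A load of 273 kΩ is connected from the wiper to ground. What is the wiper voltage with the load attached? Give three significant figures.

The wiper splits the pot into (1−α)R = 18.56 kΩ above and αR = 8.143 kΩ below.
Lower section ‖ load = 7.908 kΩ.
V_wiper = 17.2 × 7.908/(18.56 + 7.908) = 5.14 V.

V ≈ 5.14 V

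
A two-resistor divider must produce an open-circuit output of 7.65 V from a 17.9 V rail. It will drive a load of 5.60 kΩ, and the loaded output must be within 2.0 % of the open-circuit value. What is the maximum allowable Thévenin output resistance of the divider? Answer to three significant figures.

R_th ≤ 114 Ω

Loading drop = R_th/(R_th + R_L) ≤ 0.0200, so R_th ≤ R_L · ε/(1−ε) = 5.60 kΩ × 0.0200/0.9800 = 114 Ω.
(Any R1, R2 with R2/(R1+R2) = 0.427 and R1‖R2 ≤ 114 Ω will meet the spec.)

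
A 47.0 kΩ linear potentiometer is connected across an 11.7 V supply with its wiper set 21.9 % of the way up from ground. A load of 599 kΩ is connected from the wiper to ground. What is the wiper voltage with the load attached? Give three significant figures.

V ≈ 2.53 V

The wiper splits the pot into (1−α)R = 36.71 kΩ above and αR = 10.29 kΩ below.
Lower section ‖ load = 10.12 kΩ.
V_wiper = 11.7 × 10.12/(36.71 + 10.12) = 2.53 V.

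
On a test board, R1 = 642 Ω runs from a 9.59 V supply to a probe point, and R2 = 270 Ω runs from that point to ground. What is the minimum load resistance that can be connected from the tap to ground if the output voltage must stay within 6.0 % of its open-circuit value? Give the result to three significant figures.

R_L(min) ≈ 2.98 kΩ

Output resistance R_th = R1‖R2 = (642 × 270)/912.0 = 190.1 Ω.
The fractional drop is R_th/(R_th + R_L); requiring this ≤ 0.0600 gives R_L ≥ R_th(1/0.0600 − 1) = 190.1 × 15.67 = 2.98 kΩ.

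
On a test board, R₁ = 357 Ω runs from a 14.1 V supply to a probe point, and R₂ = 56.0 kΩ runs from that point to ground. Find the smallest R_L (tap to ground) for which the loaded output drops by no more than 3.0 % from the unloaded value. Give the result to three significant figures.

R_L(min) ≈ 11.5 kΩ

Output resistance R_th = R₁‖R₂ = (357 × 56000)/56360 = 354.7 Ω.
The fractional drop is R_th/(R_th + R_L); requiring this ≤ 0.0300 gives R_L ≥ R_th(1/0.0300 − 1) = 354.7 × 32.33 = 11.5 kΩ.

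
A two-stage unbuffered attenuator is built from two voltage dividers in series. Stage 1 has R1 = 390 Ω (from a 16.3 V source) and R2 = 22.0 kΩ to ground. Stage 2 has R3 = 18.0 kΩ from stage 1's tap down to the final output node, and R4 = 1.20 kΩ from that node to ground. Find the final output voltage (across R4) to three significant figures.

V_out ≈ 0.981 V

Stage 2 presents R3+R4 = 19200 Ω as a load on stage 1's tap.
Stage 1's lower leg becomes R2‖(R3+R4) = 10250 Ω, so V_mid = 16.3 × 10250/10640 = 15.70 V.
Stage 2 is itself unloaded: V_out = V_mid × R4/(R3+R4) = 15.70 × 1200/19200 = 0.981 V.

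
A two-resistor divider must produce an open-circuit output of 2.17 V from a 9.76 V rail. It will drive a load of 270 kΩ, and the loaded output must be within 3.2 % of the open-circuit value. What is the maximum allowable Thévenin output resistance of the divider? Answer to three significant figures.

Loading drop = R_th/(R_th + R_L) ≤ 0.0320, so R_th ≤ R_L · ε/(1−ε) = 270 kΩ × 0.0320/0.9680 = 8.93 kΩ.
(Any R1, R2 with R2/(R1+R2) = 0.222 and R1‖R2 ≤ 8.93 kΩ will meet the spec.)

R_th ≤ 8.93 kΩ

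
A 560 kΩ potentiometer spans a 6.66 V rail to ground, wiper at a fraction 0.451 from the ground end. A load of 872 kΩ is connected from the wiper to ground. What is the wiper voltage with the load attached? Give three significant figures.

V ≈ 2.59 V

The wiper splits the pot into (1−α)R = 307.4 kΩ above and αR = 252.6 kΩ below.
Lower section ‖ load = 195.8 kΩ.
V_wiper = 6.66 × 195.8/(307.4 + 195.8) = 2.59 V.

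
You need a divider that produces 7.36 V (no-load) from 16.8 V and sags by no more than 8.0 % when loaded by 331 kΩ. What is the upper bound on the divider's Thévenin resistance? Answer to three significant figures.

R_th ≤ 28.8 kΩ

Loading drop = R_th/(R_th + R_L) ≤ 0.0800, so R_th ≤ R_L · ε/(1−ε) = 331 kΩ × 0.0800/0.9200 = 28.8 kΩ.
(Any R1, R2 with R2/(R1+R2) = 0.438 and R1‖R2 ≤ 28.8 kΩ will meet the spec.)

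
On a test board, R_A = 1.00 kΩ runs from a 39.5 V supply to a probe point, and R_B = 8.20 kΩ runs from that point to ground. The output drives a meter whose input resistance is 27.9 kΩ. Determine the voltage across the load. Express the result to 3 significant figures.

V_out ≈ 34.1 V

The load sits in parallel with R_B: R_B‖R_L = (8.20 × 27.9) / (8.20 + 27.9) = 6.337 kΩ.
V_out = 39.5 × 6.337 / (1.00 + 6.337) = 39.5 × 6.337/7.337 = 34.1 V.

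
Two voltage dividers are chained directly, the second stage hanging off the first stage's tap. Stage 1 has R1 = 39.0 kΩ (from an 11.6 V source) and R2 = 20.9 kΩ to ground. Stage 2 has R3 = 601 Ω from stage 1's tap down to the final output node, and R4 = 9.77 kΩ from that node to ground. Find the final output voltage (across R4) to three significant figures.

Stage 2 presents R3+R4 = 10370 Ω as a load on stage 1's tap.
Stage 1's lower leg becomes R2‖(R3+R4) = 6931 Ω, so V_mid = 11.6 × 6931/45930 = 1.751 V.
Stage 2 is itself unloaded: V_out = V_mid × R4/(R3+R4) = 1.751 × 9770/10370 = 1.65 V.

V_out ≈ 1.65 V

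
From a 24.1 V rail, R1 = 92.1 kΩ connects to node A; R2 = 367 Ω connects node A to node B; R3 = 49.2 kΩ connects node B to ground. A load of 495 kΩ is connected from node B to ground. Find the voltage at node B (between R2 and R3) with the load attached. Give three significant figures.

V ≈ 7.86 V

At node B, R3 is in parallel with the load: R3‖R_L = 44750 Ω.
Below node A the resistance is R2 + (R3‖R_L) = 45120 Ω, so V_A = 24.1 × 45120/137200 = 7.924 V.
Then V_B = V_A × (R3‖R_L)/(R2 + R3‖R_L) = 7.924 × 44750/45120 = 7.86 V.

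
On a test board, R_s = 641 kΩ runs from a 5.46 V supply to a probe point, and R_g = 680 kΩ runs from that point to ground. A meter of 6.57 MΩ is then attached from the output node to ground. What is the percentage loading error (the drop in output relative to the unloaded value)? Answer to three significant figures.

The divider's output (Thévenin) resistance is R_s‖R_g = 330.0 kΩ.
Fractional drop under load = R_th/(R_th + R_L) = 330.0 / (330.0 + 6570) = 0.04782.
So the output falls by 4.78 %.

4.78 %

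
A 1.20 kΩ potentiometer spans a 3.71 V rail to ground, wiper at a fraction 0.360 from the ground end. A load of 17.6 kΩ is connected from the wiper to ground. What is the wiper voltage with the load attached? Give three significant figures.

The wiper splits the pot into (1−α)R = 768.0 Ω above and αR = 432.0 Ω below.
Lower section ‖ load = 421.7 Ω.
V_wiper = 3.71 × 421.7/(768.0 + 421.7) = 1.31 V.

V ≈ 1.31 V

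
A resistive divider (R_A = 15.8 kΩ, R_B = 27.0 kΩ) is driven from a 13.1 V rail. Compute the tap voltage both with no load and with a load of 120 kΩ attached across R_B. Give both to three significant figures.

Open-circuit: V = 13.1 × 27.0/(15.8 + 27.0) = 8.26 V.
With the load, R_B becomes R_B‖R_L = 22.04 kΩ, so V = 13.1 × 22.04/37.84 = 7.63 V.

Unloaded: 8.26 V; loaded: 7.63 V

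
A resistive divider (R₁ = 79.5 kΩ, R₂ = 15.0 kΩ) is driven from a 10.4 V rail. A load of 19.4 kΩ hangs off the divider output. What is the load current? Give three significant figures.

I_L ≈ 0.0516 mA

R₂‖R_L = 8.459 kΩ; V_out = 10.4 × 8.459/87.96 = 1.000 V.
I_L = V_out / R_L = 1.000 / 19.4 kΩ = 0.0516 mA.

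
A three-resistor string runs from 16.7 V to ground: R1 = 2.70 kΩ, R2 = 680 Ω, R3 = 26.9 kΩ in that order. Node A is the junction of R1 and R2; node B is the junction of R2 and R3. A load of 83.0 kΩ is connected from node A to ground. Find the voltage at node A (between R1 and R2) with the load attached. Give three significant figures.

Below node A the series string R2+R3 = 27580 Ω sits in parallel with the 83000 Ω load: 20700 Ω.
V_A = 16.7 × 20700/(2700 + 20700) = 14.8 V.

V ≈ 14.8 V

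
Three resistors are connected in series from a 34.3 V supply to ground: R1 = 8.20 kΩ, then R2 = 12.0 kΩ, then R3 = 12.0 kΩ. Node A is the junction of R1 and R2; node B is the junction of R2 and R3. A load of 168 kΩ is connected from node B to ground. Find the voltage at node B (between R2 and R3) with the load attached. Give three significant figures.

At node B, R3 is in parallel with the load: R3‖R_L = 11.20 kΩ.
Below node A the resistance is R2 + (R3‖R_L) = 23.20 kΩ, so V_A = 34.3 × 23.20/31.40 = 25.34 V.
Then V_B = V_A × (R3‖R_L)/(R2 + R3‖R_L) = 25.34 × 11.20/23.20 = 12.2 V.

V ≈ 12.2 V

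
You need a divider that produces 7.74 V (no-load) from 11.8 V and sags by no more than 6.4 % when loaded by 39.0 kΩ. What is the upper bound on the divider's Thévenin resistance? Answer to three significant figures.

Loading drop = R_th/(R_th + R_L) ≤ 0.0640, so R_th ≤ R_L · ε/(1−ε) = 39.0 kΩ × 0.0640/0.9360 = 2.67 kΩ.

R_th ≤ 2.67 kΩ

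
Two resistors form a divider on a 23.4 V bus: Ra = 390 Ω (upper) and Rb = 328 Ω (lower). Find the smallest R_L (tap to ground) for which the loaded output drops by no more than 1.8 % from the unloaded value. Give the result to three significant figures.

Output resistance R_th = Ra‖Rb = (390 × 328)/718.0 = 178.2 Ω.
The fractional drop is R_th/(R_th + R_L); requiring this ≤ 0.0180 gives R_L ≥ R_th(1/0.0180 − 1) = 178.2 × 54.56 = 9.72 kΩ.

R_L(min) ≈ 9.72 kΩ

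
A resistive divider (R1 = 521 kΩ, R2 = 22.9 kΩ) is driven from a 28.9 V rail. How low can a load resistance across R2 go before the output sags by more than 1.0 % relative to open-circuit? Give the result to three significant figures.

Output resistance R_th = R1‖R2 = (521 × 22.9)/543.9 = 21.94 kΩ.
The fractional drop is R_th/(R_th + R_L); requiring this ≤ 0.0100 gives R_L ≥ R_th(1/0.0100 − 1) = 21.94 × 99.00 = 2.17 MΩ.

R_L(min) ≈ 2.17 MΩ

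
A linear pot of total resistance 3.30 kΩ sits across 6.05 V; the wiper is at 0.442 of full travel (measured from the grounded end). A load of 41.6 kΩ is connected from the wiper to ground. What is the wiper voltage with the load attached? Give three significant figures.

The wiper splits the pot into (1−α)R = 1.841 kΩ above and αR = 1.459 kΩ below.
Lower section ‖ load = 1.409 kΩ.
V_wiper = 6.05 × 1.409/(1.841 + 1.409) = 2.62 V.

V ≈ 2.62 V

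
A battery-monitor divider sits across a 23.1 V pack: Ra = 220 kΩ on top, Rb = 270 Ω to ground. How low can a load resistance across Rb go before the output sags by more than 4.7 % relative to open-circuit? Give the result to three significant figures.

Output resistance R_th = Ra‖Rb = (220000 × 270)/220300 = 269.7 Ω.
The fractional drop is R_th/(R_th + R_L); requiring this ≤ 0.0470 gives R_L ≥ R_th(1/0.0470 − 1) = 269.7 × 20.28 = 5.47 kΩ.

R_L(min) ≈ 5.47 kΩ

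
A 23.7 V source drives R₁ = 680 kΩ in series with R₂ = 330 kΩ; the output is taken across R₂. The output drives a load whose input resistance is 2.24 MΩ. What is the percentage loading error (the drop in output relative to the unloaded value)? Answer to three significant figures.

The divider's output (Thévenin) resistance is R₁‖R₂ = 222.2 kΩ.
Fractional drop under load = R_th/(R_th + R_L) = 222.2 / (222.2 + 2240) = 0.09024.
So the output falls by 9.02 %.

9.02 %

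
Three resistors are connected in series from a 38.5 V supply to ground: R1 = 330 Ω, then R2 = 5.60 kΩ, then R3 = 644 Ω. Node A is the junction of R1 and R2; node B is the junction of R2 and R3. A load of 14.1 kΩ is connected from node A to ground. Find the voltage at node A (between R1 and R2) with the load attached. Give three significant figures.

Below node A the series string R2+R3 = 6244 Ω sits in parallel with the 14100 Ω load: 4328 Ω.
V_A = 38.5 × 4328/(330 + 4328) = 35.8 V.

V ≈ 35.8 V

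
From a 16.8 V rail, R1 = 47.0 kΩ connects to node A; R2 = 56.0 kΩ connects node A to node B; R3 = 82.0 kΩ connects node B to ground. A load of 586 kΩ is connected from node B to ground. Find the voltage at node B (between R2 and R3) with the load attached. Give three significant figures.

At node B, R3 is in parallel with the load: R3‖R_L = 71.93 kΩ.
Below node A the resistance is R2 + (R3‖R_L) = 127.9 kΩ, so V_A = 16.8 × 127.9/174.9 = 12.29 V.
Then V_B = V_A × (R3‖R_L)/(R2 + R3‖R_L) = 12.29 × 71.93/127.9 = 6.91 V.

V ≈ 6.91 V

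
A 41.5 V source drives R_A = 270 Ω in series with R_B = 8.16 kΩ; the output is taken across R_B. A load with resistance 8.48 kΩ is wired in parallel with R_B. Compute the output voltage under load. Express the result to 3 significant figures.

The load sits in parallel with R_B: R_B‖R_L = (8160 × 8480) / (8160 + 8480) = 4158 Ω.
V_out = 41.5 × 4158 / (270 + 4158) = 41.5 × 4158/4428 = 39.0 V.

V_out ≈ 39.0 V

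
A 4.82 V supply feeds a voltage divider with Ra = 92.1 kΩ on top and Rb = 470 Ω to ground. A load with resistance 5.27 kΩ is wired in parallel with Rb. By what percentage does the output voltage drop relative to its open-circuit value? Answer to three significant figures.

8.15 %

Unloaded V = 4.82 × 470/92570 = 0.024472 V.
Loaded: Rb‖R_L = 431.5 Ω, giving V = 4.82 × 431.5/92530 = 0.022478 V.
Drop = (0.024472 − 0.022478) / 0.024472 = 8.15 %.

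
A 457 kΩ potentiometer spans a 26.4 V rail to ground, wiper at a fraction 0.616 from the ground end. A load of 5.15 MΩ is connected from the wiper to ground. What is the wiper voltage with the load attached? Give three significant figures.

The wiper splits the pot into (1−α)R = 175.5 kΩ above and αR = 281.5 kΩ below.
Lower section ‖ load = 266.9 kΩ.
V_wiper = 26.4 × 266.9/(175.5 + 266.9) = 15.9 V.

V ≈ 15.9 V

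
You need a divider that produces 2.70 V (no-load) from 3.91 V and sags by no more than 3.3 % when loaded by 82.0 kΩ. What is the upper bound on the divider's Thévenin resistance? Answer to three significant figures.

R_th ≤ 2.80 kΩ

Loading drop = R_th/(R_th + R_L) ≤ 0.0330, so R_th ≤ R_L · ε/(1−ε) = 82.0 kΩ × 0.0330/0.9670 = 2.80 kΩ.
(Any R1, R2 with R2/(R1+R2) = 0.691 and R1‖R2 ≤ 2.80 kΩ will meet the spec.)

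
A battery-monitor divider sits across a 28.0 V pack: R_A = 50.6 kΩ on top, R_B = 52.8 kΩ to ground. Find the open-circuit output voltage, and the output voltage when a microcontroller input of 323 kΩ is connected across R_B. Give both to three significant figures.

Open-circuit: V = 28.0 × 52.8/(50.6 + 52.8) = 14.3 V.
With the load, R_B becomes R_B‖R_L = 45.38 kΩ, so V = 28.0 × 45.38/95.98 = 13.2 V.

Unloaded: 14.3 V; loaded: 13.2 V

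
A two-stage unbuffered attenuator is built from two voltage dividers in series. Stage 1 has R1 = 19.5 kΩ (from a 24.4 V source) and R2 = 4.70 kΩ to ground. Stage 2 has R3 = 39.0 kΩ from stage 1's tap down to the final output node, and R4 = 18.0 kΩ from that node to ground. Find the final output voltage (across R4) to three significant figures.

V_out ≈ 1.40 V

Stage 2 presents R3+R4 = 57.00 kΩ as a load on stage 1's tap.
Stage 1's lower leg becomes R2‖(R3+R4) = 4.342 kΩ, so V_mid = 24.4 × 4.342/23.84 = 4.444 V.
Stage 2 is itself unloaded: V_out = V_mid × R4/(R3+R4) = 4.444 × 18.0/57.00 = 1.40 V.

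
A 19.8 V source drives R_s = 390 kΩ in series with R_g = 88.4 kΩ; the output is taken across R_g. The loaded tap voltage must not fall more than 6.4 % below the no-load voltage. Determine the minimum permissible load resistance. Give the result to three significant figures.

R_L(min) ≈ 1.05 MΩ

Output resistance R_th = R_s‖R_g = (390 × 88.4)/478.4 = 72.07 kΩ.
The fractional drop is R_th/(R_th + R_L); requiring this ≤ 0.0640 gives R_L ≥ R_th(1/0.0640 − 1) = 72.07 × 14.62 = 1.05 MΩ.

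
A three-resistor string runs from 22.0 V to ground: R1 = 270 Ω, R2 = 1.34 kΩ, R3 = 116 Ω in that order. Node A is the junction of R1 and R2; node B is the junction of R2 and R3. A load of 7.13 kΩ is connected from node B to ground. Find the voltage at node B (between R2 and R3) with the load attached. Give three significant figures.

V ≈ 1.46 V

At node B, R3 is in parallel with the load: R3‖R_L = 114.1 Ω.
Below node A the resistance is R2 + (R3‖R_L) = 1454 Ω, so V_A = 22.0 × 1454/1724 = 18.55 V.
Then V_B = V_A × (R3‖R_L)/(R2 + R3‖R_L) = 18.55 × 114.1/1454 = 1.46 V.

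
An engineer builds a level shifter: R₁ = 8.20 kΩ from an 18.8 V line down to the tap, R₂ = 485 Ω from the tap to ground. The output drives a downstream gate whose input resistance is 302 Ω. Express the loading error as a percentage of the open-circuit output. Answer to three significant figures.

Unloaded V = 18.8 × 485/8685 = 1.050 V.
Loaded: R₂‖R_L = 186.1 Ω, giving V = 18.8 × 186.1/8386 = 0.4172 V.
Drop = (1.050 − 0.4172) / 1.050 = 60.3 %.

60.3 %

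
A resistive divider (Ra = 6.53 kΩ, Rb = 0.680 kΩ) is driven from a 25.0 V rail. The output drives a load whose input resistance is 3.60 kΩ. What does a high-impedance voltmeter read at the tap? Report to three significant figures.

The load sits in parallel with Rb: Rb‖R_L = (680 × 3600) / (680 + 3600) = 572.0 Ω.
V_out = 25.0 × 572.0 / (6530 + 572.0) = 25.0 × 572.0/7102 = 2.01 V.

V_out ≈ 2.01 V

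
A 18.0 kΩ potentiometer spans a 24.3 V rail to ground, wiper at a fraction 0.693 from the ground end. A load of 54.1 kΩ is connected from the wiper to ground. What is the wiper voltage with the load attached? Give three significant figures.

The wiper splits the pot into (1−α)R = 5.526 kΩ above and αR = 12.47 kΩ below.
Lower section ‖ load = 10.14 kΩ.
V_wiper = 24.3 × 10.14/(5.526 + 10.14) = 15.7 V.

V ≈ 15.7 V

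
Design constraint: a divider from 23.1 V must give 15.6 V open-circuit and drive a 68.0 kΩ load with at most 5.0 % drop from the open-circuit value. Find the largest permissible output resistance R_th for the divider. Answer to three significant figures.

Loading drop = R_th/(R_th + R_L) ≤ 0.0500, so R_th ≤ R_L · ε/(1−ε) = 68.0 kΩ × 0.0500/0.9500 = 3.58 kΩ.

R_th ≤ 3.58 kΩ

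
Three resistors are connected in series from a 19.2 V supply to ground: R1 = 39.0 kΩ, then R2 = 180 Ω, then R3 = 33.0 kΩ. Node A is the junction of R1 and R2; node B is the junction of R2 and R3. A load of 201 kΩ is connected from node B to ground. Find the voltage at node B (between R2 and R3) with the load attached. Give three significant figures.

At node B, R3 is in parallel with the load: R3‖R_L = 28350 Ω.
Below node A the resistance is R2 + (R3‖R_L) = 28530 Ω, so V_A = 19.2 × 28530/67530 = 8.111 V.
Then V_B = V_A × (R3‖R_L)/(R2 + R3‖R_L) = 8.111 × 28350/28530 = 8.06 V.

V ≈ 8.06 V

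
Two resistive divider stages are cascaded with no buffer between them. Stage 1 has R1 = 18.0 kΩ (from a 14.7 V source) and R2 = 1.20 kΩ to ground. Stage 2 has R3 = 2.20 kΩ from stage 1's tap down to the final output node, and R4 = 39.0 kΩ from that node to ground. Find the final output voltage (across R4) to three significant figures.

V_out ≈ 0.847 V

Stage 2 presents R3+R4 = 41.20 kΩ as a load on stage 1's tap.
Stage 1's lower leg becomes R2‖(R3+R4) = 1.166 kΩ, so V_mid = 14.7 × 1.166/19.17 = 0.8943 V.
Stage 2 is itself unloaded: V_out = V_mid × R4/(R3+R4) = 0.8943 × 39.0/41.20 = 0.847 V.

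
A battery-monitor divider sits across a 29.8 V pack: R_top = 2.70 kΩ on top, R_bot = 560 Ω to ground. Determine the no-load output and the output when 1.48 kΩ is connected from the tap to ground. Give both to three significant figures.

Unloaded: 5.12 V; loaded: 3.90 V

Open-circuit: V = 29.8 × 560/(2700 + 560) = 5.12 V.
With the load, R_bot becomes R_bot‖R_L = 406.3 Ω, so V = 29.8 × 406.3/3106 = 3.90 V.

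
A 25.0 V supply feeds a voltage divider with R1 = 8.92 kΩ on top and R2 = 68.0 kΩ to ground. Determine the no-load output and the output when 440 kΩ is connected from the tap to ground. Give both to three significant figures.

Open-circuit: V = 25.0 × 68.0/(8.92 + 68.0) = 22.1 V.
With the load, R2 becomes R2‖R_L = 58.90 kΩ, so V = 25.0 × 58.90/67.82 = 21.7 V.

Unloaded: 22.1 V; loaded: 21.7 V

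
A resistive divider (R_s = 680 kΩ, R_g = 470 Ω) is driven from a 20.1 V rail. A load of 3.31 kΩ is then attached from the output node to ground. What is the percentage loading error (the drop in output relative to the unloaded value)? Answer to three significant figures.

The divider's output (Thévenin) resistance is R_s‖R_g = 469.7 Ω.
Fractional drop under load = R_th/(R_th + R_L) = 469.7 / (469.7 + 3310) = 0.1243.
So the output falls by 12.4 %.

12.4 %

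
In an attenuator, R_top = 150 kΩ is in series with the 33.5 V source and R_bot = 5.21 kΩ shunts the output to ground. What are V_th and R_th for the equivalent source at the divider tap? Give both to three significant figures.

V_th is the open-circuit tap voltage: 33.5 × 5.21/(150 + 5.21) = 1.12 V.
With the supply zeroed, R_top and R_bot appear in parallel from the tap: R_th = R_top‖R_bot = (150 × 5.21)/155.2 = 5.04 kΩ.

V_th = 1.12 V, R_th = 5.04 kΩ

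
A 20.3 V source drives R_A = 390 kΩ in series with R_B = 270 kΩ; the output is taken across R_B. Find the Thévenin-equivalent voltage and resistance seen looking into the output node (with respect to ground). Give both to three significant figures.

V_th is the open-circuit tap voltage: 20.3 × 270/(390 + 270) = 8.30 V.
With the supply zeroed, R_A and R_B appear in parallel from the tap: R_th = R_A‖R_B = (390 × 270)/660.0 = 160 kΩ.

V_th = 8.30 V, R_th = 160 kΩ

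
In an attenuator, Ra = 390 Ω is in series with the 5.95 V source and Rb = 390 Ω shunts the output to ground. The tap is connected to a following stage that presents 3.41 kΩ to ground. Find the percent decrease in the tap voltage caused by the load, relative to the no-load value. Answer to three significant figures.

5.41 %

The divider's output (Thévenin) resistance is Ra‖Rb = 195.0 Ω.
Fractional drop under load = R_th/(R_th + R_L) = 195.0 / (195.0 + 3410) = 0.05409.
So the output falls by 5.41 %.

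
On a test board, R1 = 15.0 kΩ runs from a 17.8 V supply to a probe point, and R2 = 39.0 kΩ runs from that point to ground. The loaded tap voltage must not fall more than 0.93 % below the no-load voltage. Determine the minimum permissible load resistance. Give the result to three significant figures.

R_L(min) ≈ 1.15 MΩ

Output resistance R_th = R1‖R2 = (15.0 × 39.0)/54.00 = 10.83 kΩ.
The fractional drop is R_th/(R_th + R_L); requiring this ≤ 0.00930 gives R_L ≥ R_th(1/0.00930 − 1) = 10.83 × 106.5 = 1.15 MΩ.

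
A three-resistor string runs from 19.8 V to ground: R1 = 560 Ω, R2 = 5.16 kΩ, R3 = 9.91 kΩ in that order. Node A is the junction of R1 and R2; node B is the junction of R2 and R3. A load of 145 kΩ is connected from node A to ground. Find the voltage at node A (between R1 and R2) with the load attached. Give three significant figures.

Below node A the series string R2+R3 = 15070 Ω sits in parallel with the 145000 Ω load: 13650 Ω.
V_A = 19.8 × 13650/(560 + 13650) = 19.0 V.

V ≈ 19.0 V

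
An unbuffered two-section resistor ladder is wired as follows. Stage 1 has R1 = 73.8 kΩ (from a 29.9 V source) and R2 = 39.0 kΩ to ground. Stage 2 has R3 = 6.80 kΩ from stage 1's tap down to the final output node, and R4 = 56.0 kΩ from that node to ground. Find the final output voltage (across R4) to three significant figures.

V_out ≈ 6.56 V

Stage 2 presents R3+R4 = 62.80 kΩ as a load on stage 1's tap.
Stage 1's lower leg becomes R2‖(R3+R4) = 24.06 kΩ, so V_mid = 29.9 × 24.06/97.86 = 7.351 V.
Stage 2 is itself unloaded: V_out = V_mid × R4/(R3+R4) = 7.351 × 56.0/62.80 = 6.56 V.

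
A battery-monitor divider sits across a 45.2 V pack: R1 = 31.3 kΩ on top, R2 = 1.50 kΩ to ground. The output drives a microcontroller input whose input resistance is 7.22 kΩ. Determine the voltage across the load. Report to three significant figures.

V_out ≈ 1.73 V

The load sits in parallel with R2: R2‖R_L = (1.50 × 7.22) / (1.50 + 7.22) = 1.242 kΩ.
V_out = 45.2 × 1.242 / (31.3 + 1.242) = 45.2 × 1.242/32.54 = 1.73 V.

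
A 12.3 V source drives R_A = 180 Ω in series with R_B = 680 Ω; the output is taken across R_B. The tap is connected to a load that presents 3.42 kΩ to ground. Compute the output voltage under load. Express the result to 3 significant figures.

The load sits in parallel with R_B: R_B‖R_L = (680 × 3420) / (680 + 3420) = 567.2 Ω.
V_out = 12.3 × 567.2 / (180 + 567.2) = 12.3 × 567.2/747.2 = 9.34 V.

V_out ≈ 9.34 V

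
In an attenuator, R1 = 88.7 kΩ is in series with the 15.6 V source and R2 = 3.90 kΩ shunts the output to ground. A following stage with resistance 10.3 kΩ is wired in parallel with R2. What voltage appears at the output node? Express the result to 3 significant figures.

The load sits in parallel with R2: R2‖R_L = (3.90 × 10.3) / (3.90 + 10.3) = 2.829 kΩ.
V_out = 15.6 × 2.829 / (88.7 + 2.829) = 15.6 × 2.829/91.53 = 0.482 V.

V_out ≈ 0.482 V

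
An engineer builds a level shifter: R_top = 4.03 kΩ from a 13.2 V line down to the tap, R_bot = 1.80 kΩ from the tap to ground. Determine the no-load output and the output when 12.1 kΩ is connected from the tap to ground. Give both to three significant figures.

Unloaded: 4.08 V; loaded: 3.70 V

Open-circuit: V = 13.2 × 1.80/(4.03 + 1.80) = 4.08 V.
With the load, R_bot becomes R_bot‖R_L = 1.567 kΩ, so V = 13.2 × 1.567/5.597 = 3.70 V.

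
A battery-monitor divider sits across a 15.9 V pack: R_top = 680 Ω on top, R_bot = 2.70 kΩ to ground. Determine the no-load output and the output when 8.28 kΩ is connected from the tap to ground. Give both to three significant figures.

Unloaded: 12.7 V; loaded: 11.9 V

Open-circuit: V = 15.9 × 2700/(680 + 2700) = 12.7 V.
With the load, R_bot becomes R_bot‖R_L = 2036 Ω, so V = 15.9 × 2036/2716 = 11.9 V.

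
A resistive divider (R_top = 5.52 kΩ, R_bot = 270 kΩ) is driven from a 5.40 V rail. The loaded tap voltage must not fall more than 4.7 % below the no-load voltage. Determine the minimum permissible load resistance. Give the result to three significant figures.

Output resistance R_th = R_top‖R_bot = (5.52 × 270)/275.5 = 5.409 kΩ.
The fractional drop is R_th/(R_th + R_L); requiring this ≤ 0.0470 gives R_L ≥ R_th(1/0.0470 − 1) = 5.409 × 20.28 = 110 kΩ.

R_L(min) ≈ 110 kΩ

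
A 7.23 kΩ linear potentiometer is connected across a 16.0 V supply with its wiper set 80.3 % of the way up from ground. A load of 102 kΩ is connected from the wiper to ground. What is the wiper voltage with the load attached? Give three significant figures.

V ≈ 12.7 V

The wiper splits the pot into (1−α)R = 1.424 kΩ above and αR = 5.806 kΩ below.
Lower section ‖ load = 5.493 kΩ.
V_wiper = 16.0 × 5.493/(1.424 + 5.493) = 12.7 V.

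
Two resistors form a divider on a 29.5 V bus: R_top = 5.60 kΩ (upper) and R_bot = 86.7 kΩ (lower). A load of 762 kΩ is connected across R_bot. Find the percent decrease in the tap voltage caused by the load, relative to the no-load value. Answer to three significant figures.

The divider's output (Thévenin) resistance is R_top‖R_bot = 5.260 kΩ.
Fractional drop under load = R_th/(R_th + R_L) = 5.260 / (5.260 + 762) = 0.006856.
So the output falls by 0.686 %.

0.686 %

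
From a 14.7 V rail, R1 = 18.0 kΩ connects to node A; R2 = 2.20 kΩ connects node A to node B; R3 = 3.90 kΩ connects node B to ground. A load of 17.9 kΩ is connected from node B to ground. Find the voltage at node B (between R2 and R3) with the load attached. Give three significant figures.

V ≈ 2.01 V

At node B, R3 is in parallel with the load: R3‖R_L = 3.202 kΩ.
Below node A the resistance is R2 + (R3‖R_L) = 5.402 kΩ, so V_A = 14.7 × 5.402/23.40 = 3.393 V.
Then V_B = V_A × (R3‖R_L)/(R2 + R3‖R_L) = 3.393 × 3.202/5.402 = 2.01 V.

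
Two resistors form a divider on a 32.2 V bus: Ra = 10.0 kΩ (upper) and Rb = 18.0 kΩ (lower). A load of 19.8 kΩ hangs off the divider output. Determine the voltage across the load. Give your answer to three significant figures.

The load sits in parallel with Rb: Rb‖R_L = (18.0 × 19.8) / (18.0 + 19.8) = 9.429 kΩ.
V_out = 32.2 × 9.429 / (10.0 + 9.429) = 32.2 × 9.429/19.43 = 15.6 V.

V_out ≈ 15.6 V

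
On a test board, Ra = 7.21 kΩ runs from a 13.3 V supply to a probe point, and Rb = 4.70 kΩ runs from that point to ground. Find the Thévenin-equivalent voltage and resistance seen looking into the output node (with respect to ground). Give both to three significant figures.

V_th is the open-circuit tap voltage: 13.3 × 4.70/(7.21 + 4.70) = 5.25 V.
With the supply zeroed, Ra and Rb appear in parallel from the tap: R_th = Ra‖Rb = (7.21 × 4.70)/11.91 = 2.85 kΩ.

V_th = 5.25 V, R_th = 2.85 kΩ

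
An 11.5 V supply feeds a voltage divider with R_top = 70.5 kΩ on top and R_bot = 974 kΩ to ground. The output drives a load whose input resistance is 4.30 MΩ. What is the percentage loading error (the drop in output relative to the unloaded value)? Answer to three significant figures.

1.51 %

The divider's output (Thévenin) resistance is R_top‖R_bot = 65.74 kΩ.
Fractional drop under load = R_th/(R_th + R_L) = 65.74 / (65.74 + 4300) = 0.01506.
So the output falls by 1.51 %.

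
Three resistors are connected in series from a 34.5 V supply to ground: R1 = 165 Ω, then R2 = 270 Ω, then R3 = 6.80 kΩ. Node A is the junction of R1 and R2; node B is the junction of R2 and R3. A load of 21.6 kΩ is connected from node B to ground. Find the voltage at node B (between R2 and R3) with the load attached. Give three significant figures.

At node B, R3 is in parallel with the load: R3‖R_L = 5172 Ω.
Below node A the resistance is R2 + (R3‖R_L) = 5442 Ω, so V_A = 34.5 × 5442/5607 = 33.48 V.
Then V_B = V_A × (R3‖R_L)/(R2 + R3‖R_L) = 33.48 × 5172/5442 = 31.8 V.

V ≈ 31.8 V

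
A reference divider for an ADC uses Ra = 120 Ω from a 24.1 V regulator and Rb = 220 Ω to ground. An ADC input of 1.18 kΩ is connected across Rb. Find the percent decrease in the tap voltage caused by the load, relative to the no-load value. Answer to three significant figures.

The divider's output (Thévenin) resistance is Ra‖Rb = 77.65 Ω.
Fractional drop under load = R_th/(R_th + R_L) = 77.65 / (77.65 + 1180) = 0.06174.
So the output falls by 6.17 %.

6.17 %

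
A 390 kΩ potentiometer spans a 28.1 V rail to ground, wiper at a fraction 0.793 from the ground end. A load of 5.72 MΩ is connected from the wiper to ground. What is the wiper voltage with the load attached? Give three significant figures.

V ≈ 22.0 V

The wiper splits the pot into (1−α)R = 80.73 kΩ above and αR = 309.3 kΩ below.
Lower section ‖ load = 293.4 kΩ.
V_wiper = 28.1 × 293.4/(80.73 + 293.4) = 22.0 V.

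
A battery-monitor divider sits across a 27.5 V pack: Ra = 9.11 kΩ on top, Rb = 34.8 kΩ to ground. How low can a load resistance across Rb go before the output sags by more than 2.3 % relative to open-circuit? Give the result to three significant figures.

Output resistance R_th = Ra‖Rb = (9.11 × 34.8)/43.91 = 7.220 kΩ.
The fractional drop is R_th/(R_th + R_L); requiring this ≤ 0.0230 gives R_L ≥ R_th(1/0.0230 − 1) = 7.220 × 42.48 = 307 kΩ.

R_L(min) ≈ 307 kΩ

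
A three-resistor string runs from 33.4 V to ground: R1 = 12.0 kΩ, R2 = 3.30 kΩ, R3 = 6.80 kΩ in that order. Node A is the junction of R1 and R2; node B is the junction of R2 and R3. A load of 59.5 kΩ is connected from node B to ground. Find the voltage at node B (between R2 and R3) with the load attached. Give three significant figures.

V ≈ 9.52 V

At node B, R3 is in parallel with the load: R3‖R_L = 6.103 kΩ.
Below node A the resistance is R2 + (R3‖R_L) = 9.403 kΩ, so V_A = 33.4 × 9.403/21.40 = 14.67 V.
Then V_B = V_A × (R3‖R_L)/(R2 + R3‖R_L) = 14.67 × 6.103/9.403 = 9.52 V.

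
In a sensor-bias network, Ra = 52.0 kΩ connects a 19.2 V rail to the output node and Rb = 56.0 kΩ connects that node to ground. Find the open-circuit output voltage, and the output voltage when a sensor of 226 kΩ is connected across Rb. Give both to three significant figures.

Open-circuit: V = 19.2 × 56.0/(52.0 + 56.0) = 9.96 V.
With the load, Rb becomes Rb‖R_L = 44.88 kΩ, so V = 19.2 × 44.88/96.88 = 8.89 V.

Unloaded: 9.96 V; loaded: 8.89 V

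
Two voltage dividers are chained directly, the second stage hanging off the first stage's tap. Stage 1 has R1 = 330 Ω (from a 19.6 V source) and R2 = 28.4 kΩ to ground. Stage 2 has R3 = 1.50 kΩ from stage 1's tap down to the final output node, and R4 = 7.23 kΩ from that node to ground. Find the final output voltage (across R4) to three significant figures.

V_out ≈ 15.5 V

Stage 2 presents R3+R4 = 8730 Ω as a load on stage 1's tap.
Stage 1's lower leg becomes R2‖(R3+R4) = 6677 Ω, so V_mid = 19.6 × 6677/7007 = 18.68 V.
Stage 2 is itself unloaded: V_out = V_mid × R4/(R3+R4) = 18.68 × 7230/8730 = 15.5 V.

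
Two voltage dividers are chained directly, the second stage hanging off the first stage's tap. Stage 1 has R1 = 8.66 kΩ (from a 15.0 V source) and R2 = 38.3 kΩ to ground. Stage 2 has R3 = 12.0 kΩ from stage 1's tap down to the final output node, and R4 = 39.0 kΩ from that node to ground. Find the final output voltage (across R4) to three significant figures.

Stage 2 presents R3+R4 = 51.00 kΩ as a load on stage 1's tap.
Stage 1's lower leg becomes R2‖(R3+R4) = 21.87 kΩ, so V_mid = 15.0 × 21.87/30.53 = 10.75 V.
Stage 2 is itself unloaded: V_out = V_mid × R4/(R3+R4) = 10.75 × 39.0/51.00 = 8.22 V.

V_out ≈ 8.22 V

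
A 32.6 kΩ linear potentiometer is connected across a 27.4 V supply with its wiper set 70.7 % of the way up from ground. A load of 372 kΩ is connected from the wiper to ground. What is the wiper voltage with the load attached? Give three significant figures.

V ≈ 19.0 V

The wiper splits the pot into (1−α)R = 9.552 kΩ above and αR = 23.05 kΩ below.
Lower section ‖ load = 21.70 kΩ.
V_wiper = 27.4 × 21.70/(9.552 + 21.70) = 19.0 V.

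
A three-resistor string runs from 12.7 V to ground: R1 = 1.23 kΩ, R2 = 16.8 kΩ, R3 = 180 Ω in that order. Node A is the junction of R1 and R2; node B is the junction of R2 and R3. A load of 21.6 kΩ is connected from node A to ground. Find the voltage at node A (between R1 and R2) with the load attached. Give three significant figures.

V ≈ 11.2 V

Below node A the series string R2+R3 = 16980 Ω sits in parallel with the 21600 Ω load: 9507 Ω.
V_A = 12.7 × 9507/(1230 + 9507) = 11.2 V.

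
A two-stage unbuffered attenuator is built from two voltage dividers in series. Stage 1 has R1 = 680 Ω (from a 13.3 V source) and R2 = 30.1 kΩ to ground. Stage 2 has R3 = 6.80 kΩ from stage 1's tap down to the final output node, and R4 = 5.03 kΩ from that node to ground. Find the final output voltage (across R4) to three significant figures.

Stage 2 presents R3+R4 = 11830 Ω as a load on stage 1's tap.
Stage 1's lower leg becomes R2‖(R3+R4) = 8492 Ω, so V_mid = 13.3 × 8492/9172 = 12.31 V.
Stage 2 is itself unloaded: V_out = V_mid × R4/(R3+R4) = 12.31 × 5030/11830 = 5.24 V.

V_out ≈ 5.24 V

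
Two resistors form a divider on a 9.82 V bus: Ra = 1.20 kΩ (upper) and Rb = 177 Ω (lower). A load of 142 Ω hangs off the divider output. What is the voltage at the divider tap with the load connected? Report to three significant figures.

V_out ≈ 0.605 V

The load sits in parallel with Rb: Rb‖R_L = (177 × 142) / (177 + 142) = 78.79 Ω.
V_out = 9.82 × 78.79 / (1200 + 78.79) = 9.82 × 78.79/1279 = 0.605 V.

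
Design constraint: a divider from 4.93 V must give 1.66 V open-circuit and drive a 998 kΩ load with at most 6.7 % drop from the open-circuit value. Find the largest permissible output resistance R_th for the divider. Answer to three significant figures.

Loading drop = R_th/(R_th + R_L) ≤ 0.0670, so R_th ≤ R_L · ε/(1−ε) = 998 kΩ × 0.0670/0.9330 = 71.7 kΩ.

R_th ≤ 71.7 kΩ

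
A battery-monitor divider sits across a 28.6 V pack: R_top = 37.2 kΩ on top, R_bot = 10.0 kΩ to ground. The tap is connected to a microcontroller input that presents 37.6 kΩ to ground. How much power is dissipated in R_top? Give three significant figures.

Total resistance from the source is R_top + (R_bot‖R_L) = 45.10 kΩ, so I = 28.6/45.10 kΩ = 0.6342 mA.
P = I²·R_top = (0.6342 mA)² × 37.2 kΩ = 15.0 mW.

P ≈ 15.0 mW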